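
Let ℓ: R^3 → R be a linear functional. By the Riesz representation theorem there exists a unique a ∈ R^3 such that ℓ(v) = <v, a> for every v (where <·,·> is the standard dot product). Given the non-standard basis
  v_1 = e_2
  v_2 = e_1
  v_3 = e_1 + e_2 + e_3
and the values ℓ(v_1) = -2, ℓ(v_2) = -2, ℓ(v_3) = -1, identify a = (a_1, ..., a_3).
a = (-2, -2, 3)

Write a = (a_1, ..., a_3) in the standard basis. For each basis vector v_i, ℓ(v_i) = <v_i, a> is a linear equation in the a_j's. Collect the n equations into a matrix system V a = ℓ, where row i of V is v_i (expressed in the standard basis). Since V is invertible (lower-triangular with 1s on the diagonal, up to permutation), solve by back-substitution:
  V =
[[0, 1, 0],
 [1, 0, 0],
 [1, 1, 1]]
  V a = (-2, -2, -1)
Solving gives a = (-2, -2, 3).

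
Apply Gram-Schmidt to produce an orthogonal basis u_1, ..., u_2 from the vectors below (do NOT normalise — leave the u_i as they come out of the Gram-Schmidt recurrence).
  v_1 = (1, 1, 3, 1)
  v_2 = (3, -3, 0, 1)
Orthogonal basis:
  u_1 = (1, 1, 3, 1)
  u_2 = (35/12, -37/12, -1/4, 11/12)

Apply the Gram-Schmidt recurrence
  u_1 = v_1
  u_i = v_i − Σ_{j<i} ((v_i · u_j) / (u_j · u_j)) · u_j.

Step by step this gives:
  u_1 = (1, 1, 3, 1)
  u_2 = (35/12, -37/12, -1/4, 11/12)

Orthogonality check:
  u_2 · u_1 = 0 (should be 0)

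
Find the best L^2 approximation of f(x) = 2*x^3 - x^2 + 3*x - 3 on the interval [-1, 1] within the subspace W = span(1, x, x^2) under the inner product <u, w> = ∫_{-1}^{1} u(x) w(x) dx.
g(x) = -x^2 + 21*x/5 - 3

The best approximation g ∈ W is the orthogonal projection of f onto W. Writing g = a_0 + a_1 x + a_2 x^2, the coefficients solve the normal equations G · a = b where
  G_{ij} = <φ_i, φ_j> and b_i = <f, φ_i>, with φ_0 = 1, φ_1 = x, φ_2 = x^2.
G =
  [2, 0, 2/3]
  [0, 2/3, 0]
  [2/3, 0, 2/5],
b = (-20/3, 14/5, -12/5).
Solving gives a_0 = -3, a_1 = 21/5, a_2 = -1, so
  g(x) = -x^2 + 21*x/5 - 3.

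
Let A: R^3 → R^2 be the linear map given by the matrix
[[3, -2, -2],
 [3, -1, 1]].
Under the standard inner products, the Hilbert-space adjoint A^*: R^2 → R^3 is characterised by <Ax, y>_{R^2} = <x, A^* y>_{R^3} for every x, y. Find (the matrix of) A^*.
A^* = A^T =
[[3, 3],
 [-2, -1],
 [-2, 1]]

For real matrices with standard dot products, the defining identity <Ax, y> = <x, A^* y> gives (Ax)^T y = x^T (A^*) y, i.e. x^T A^T y = x^T (A^*) y. Since this holds for all x, y, we must have A^* = A^T. Therefore
A^* =
[[3, 3],
 [-2, -1],
 [-2, 1]].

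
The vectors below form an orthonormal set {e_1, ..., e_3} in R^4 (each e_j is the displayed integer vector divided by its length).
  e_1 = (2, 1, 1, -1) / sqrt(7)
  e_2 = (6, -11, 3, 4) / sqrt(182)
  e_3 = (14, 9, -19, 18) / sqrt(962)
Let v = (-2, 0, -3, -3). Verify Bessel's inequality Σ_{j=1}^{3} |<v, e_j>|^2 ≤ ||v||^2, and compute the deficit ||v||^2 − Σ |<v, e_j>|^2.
Σ |<v, e_j>|^2 = 330/37; ||v||^2 = 22; deficit = 484/37

Write each e_j = u_j / sqrt(<u_j, u_j>) where u_j is the displayed integer vector. Then <v, e_j> = <v, u_j> / sqrt(<u_j, u_j>), so |<v, e_j>|^2 = <v, u_j>^2 / <u_j, u_j>.
Coefficients: <v, e_1> = -4/sqrt(7), <v, e_2> = -33/sqrt(182), <v, e_3> = -25/sqrt(962).
Square and sum: Σ |<v, e_j>|^2 = 330/37.
Compute ||v||^2 = v·v = 22.
Deficit = 22 − 330/37 = 484/37 ≥ 0, confirming Bessel's inequality. (The deficit equals ||v − Σ <v,e_j> e_j||^2, the squared distance from v to span{e_j}.)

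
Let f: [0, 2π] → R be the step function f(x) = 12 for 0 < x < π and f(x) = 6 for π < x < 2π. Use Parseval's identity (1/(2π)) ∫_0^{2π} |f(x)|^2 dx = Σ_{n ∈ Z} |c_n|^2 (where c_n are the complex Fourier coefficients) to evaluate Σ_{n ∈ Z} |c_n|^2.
Σ |c_n|^2 = 90

Parseval equates the L^2 energy of f (normalised by 1/(2π)) with the ℓ^2 sum of its Fourier coefficients: (1/(2π)) ∫_0^{2π} |f|^2 = Σ |c_n|^2.
Compute the left side: (1/(2π)) [∫_0^π 12^2 dx + ∫_π^{2π} 6^2 dx] = (1/(2π)) · (144π + 36π) = (144 + 36)/2 = 90.
So Σ_{n ∈ Z} |c_n|^2 = 90.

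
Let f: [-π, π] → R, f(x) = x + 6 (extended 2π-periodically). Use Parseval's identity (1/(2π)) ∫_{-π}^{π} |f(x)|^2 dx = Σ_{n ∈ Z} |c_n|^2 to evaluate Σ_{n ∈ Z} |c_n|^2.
Σ |c_n|^2 = π^2/3 + 36

Expand and integrate term by term over [-π, π]:
  ∫ (x)^2 dx = 1·(2π^3/3); ∫ 2·1·(6)·x dx = 0 (odd integrand); ∫ 6^2 dx = 36·2π.
So (1/(2π)) ∫_{-π}^{π} (x + 6)^2 dx = 1π^2/3 + 36 = π^2/3 + 36.
Parseval ⇒ Σ |c_n|^2 = π^2/3 + 36.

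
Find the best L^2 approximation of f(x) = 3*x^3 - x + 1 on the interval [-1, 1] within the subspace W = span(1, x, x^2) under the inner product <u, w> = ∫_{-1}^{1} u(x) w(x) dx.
g(x) = 4*x/5 + 1

The best approximation g ∈ W is the orthogonal projection of f onto W. Writing g = a_0 + a_1 x + a_2 x^2, the coefficients solve the normal equations G · a = b where
  G_{ij} = <φ_i, φ_j> and b_i = <f, φ_i>, with φ_0 = 1, φ_1 = x, φ_2 = x^2.
G =
  [2, 0, 2/3]
  [0, 2/3, 0]
  [2/3, 0, 2/5],
b = (2, 8/15, 2/3).
Solving gives a_0 = 1, a_1 = 4/5, a_2 = 0, so
  g(x) = 4*x/5 + 1.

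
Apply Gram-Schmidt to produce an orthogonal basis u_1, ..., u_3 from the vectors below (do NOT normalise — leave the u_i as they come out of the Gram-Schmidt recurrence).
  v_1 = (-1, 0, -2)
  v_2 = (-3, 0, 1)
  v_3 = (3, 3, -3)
Orthogonal basis:
  u_1 = (-1, 0, -2)
  u_2 = (-14/5, 0, 7/5)
  u_3 = (0, 3, 0)

Apply the Gram-Schmidt recurrence
  u_1 = v_1
  u_i = v_i − Σ_{j<i} ((v_i · u_j) / (u_j · u_j)) · u_j.

Step by step this gives:
  u_1 = (-1, 0, -2)
  u_2 = (-14/5, 0, 7/5)
  u_3 = (0, 3, 0)

Orthogonality check:
  u_2 · u_1 = 0 (should be 0)
  u_3 · u_1 = 0 (should be 0)
  u_3 · u_2 = 0 (should be 0)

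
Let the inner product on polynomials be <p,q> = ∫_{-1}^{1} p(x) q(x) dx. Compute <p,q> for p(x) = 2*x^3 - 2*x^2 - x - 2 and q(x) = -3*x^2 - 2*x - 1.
<p,q> = 172/15

Expand the product: p(x)·q(x) = -6*x^5 + 2*x^4 + 5*x^3 + 10*x^2 + 5*x + 2.
∫_{-1}^{1} of each monomial x^k gives [2/(k+1) if k even, 0 if k odd]. Integrating term-by-term (or equivalently evaluating the antiderivative F(x) = -x^6 + 2*x^5/5 + 5*x^4/4 + 10*x^3/3 + 5*x^2/2 + 2*x at the endpoints):
  F(1) − F(−1) = 509/60 − (-179/60) = 172/15.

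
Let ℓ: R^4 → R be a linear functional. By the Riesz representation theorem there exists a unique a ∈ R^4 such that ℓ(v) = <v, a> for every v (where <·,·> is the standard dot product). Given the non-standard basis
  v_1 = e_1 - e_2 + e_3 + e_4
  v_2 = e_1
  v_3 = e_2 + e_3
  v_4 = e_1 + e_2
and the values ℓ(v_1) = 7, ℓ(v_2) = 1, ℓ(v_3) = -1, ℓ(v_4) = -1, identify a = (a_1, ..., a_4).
a = (1, -2, 1, 3)

Write a = (a_1, ..., a_4) in the standard basis. For each basis vector v_i, ℓ(v_i) = <v_i, a> is a linear equation in the a_j's. Collect the n equations into a matrix system V a = ℓ, where row i of V is v_i (expressed in the standard basis). Since V is invertible (lower-triangular with 1s on the diagonal, up to permutation), solve by back-substitution:
  V =
[[1, -1, 1, 1],
 [1, 0, 0, 0],
 [0, 1, 1, 0],
 [1, 1, 0, 0]]
  V a = (7, 1, -1, -1)
Solving gives a = (1, -2, 1, 3).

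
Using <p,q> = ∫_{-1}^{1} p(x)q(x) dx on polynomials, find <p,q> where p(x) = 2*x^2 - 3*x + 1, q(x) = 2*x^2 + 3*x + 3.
<p,q> = 104/15

Expand the product: p(x)·q(x) = 4*x^4 - x^2 - 6*x + 3.
∫_{-1}^{1} of each monomial x^k gives [2/(k+1) if k even, 0 if k odd]. Integrating term-by-term (or equivalently evaluating the antiderivative F(x) = 4*x^5/5 - x^3/3 - 3*x^2 + 3*x at the endpoints):
  F(1) − F(−1) = 7/15 − (-97/15) = 104/15.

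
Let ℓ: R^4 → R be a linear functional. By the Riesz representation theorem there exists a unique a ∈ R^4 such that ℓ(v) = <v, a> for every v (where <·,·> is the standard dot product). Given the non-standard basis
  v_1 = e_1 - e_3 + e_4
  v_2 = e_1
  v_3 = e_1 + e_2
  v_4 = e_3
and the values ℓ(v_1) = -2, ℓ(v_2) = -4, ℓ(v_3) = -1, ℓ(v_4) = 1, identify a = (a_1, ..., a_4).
a = (-4, 3, 1, 3)

Write a = (a_1, ..., a_4) in the standard basis. For each basis vector v_i, ℓ(v_i) = <v_i, a> is a linear equation in the a_j's. Collect the n equations into a matrix system V a = ℓ, where row i of V is v_i (expressed in the standard basis). Since V is invertible (lower-triangular with 1s on the diagonal, up to permutation), solve by back-substitution:
  V =
[[1, 0, -1, 1],
 [1, 0, 0, 0],
 [1, 1, 0, 0],
 [0, 0, 1, 0]]
  V a = (-2, -4, -1, 1)
Solving gives a = (-4, 3, 1, 3).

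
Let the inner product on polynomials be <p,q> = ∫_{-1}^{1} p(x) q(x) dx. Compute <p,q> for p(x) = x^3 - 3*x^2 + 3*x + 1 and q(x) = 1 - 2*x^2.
<p,q> = 16/15

Expand the product: p(x)·q(x) = -2*x^5 + 6*x^4 - 5*x^3 - 5*x^2 + 3*x + 1.
∫_{-1}^{1} of each monomial x^k gives [2/(k+1) if k even, 0 if k odd]. Integrating term-by-term (or equivalently evaluating the antiderivative F(x) = -x^6/3 + 6*x^5/5 - 5*x^4/4 - 5*x^3/3 + 3*x^2/2 + x at the endpoints):
  F(1) − F(−1) = 9/20 − (-37/60) = 16/15.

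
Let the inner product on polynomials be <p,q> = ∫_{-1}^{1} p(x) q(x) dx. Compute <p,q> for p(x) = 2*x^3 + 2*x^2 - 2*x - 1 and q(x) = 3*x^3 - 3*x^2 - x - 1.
<p,q> = 4/35

Expand the product: p(x)·q(x) = 6*x^6 - 14*x^4 - x^3 + 3*x^2 + 3*x + 1.
∫_{-1}^{1} of each monomial x^k gives [2/(k+1) if k even, 0 if k odd]. Integrating term-by-term (or equivalently evaluating the antiderivative F(x) = 6*x^7/7 - 14*x^5/5 - x^4/4 + x^3 + 3*x^2/2 + x at the endpoints):
  F(1) − F(−1) = 183/140 − (167/140) = 4/35.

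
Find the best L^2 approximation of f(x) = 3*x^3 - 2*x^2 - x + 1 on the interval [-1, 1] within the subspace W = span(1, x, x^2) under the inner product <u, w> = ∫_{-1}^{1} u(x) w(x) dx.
g(x) = -2*x^2 + 4*x/5 + 1

The best approximation g ∈ W is the orthogonal projection of f onto W. Writing g = a_0 + a_1 x + a_2 x^2, the coefficients solve the normal equations G · a = b where
  G_{ij} = <φ_i, φ_j> and b_i = <f, φ_i>, with φ_0 = 1, φ_1 = x, φ_2 = x^2.
G =
  [2, 0, 2/3]
  [0, 2/3, 0]
  [2/3, 0, 2/5],
b = (2/3, 8/15, -2/15).
Solving gives a_0 = 1, a_1 = 4/5, a_2 = -2, so
  g(x) = -2*x^2 + 4*x/5 + 1.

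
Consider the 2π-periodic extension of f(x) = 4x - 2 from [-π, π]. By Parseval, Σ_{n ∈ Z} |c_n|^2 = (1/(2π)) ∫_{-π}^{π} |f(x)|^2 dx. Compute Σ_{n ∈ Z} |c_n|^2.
Σ |c_n|^2 = 16π^2/3 + 4

Expand and integrate term by term over [-π, π]:
  ∫ (4x)^2 dx = 16·(2π^3/3); ∫ 2·4·(-2)·x dx = 0 (odd integrand); ∫ (-2)^2 dx = 4·2π.
So (1/(2π)) ∫_{-π}^{π} (4x - 2)^2 dx = 16π^2/3 + 4 = 16π^2/3 + 4.
Parseval ⇒ Σ |c_n|^2 = 16π^2/3 + 4.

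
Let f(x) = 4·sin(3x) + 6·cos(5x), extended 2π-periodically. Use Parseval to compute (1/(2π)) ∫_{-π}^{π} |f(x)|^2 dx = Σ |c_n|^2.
Σ |c_n|^2 = 26

Expand |f|^2 and use orthogonality of {sin(nx), cos(mx)} on [-π, π]:
  ∫_{-π}^{π} sin(nx)^2 dx = π, ∫ cos(mx)^2 dx = π, and cross terms integrate to 0.
So ∫_{-π}^{π} f(x)^2 dx = 4^2 · π + 6^2 · π = (16 + 36)π.
Divide by 2π: (16 + 36)/2 = 26.
By Parseval, this equals Σ |c_n|^2.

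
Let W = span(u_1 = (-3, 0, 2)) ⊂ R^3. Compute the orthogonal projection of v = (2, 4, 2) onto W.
proj_W(v) = (6/13, 0, -4/13)

Set up U = [u_1 | ... | u_1] ∈ R^(3×1). The projector onto W = col(U) is P = U (U^T U)^(-1) U^T.
Compute U^T U =
  [13],
and U^T v = (-2).
Solve U^T U · c = U^T v for the coefficients: c = (-2/13). The projection is proj_W(v) = U c.
Check: (v - proj_W(v)) · u_1 = 0  (should be 0).
Result: proj_W(v) = (6/13, 0, -4/13).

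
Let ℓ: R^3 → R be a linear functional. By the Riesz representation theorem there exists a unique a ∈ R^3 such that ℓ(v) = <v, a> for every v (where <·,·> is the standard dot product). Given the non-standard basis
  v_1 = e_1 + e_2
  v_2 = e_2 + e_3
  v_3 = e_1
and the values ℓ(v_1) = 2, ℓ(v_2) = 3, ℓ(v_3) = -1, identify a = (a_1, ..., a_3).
a = (-1, 3, 0)

Write a = (a_1, ..., a_3) in the standard basis. For each basis vector v_i, ℓ(v_i) = <v_i, a> is a linear equation in the a_j's. Collect the n equations into a matrix system V a = ℓ, where row i of V is v_i (expressed in the standard basis). Since V is invertible (lower-triangular with 1s on the diagonal, up to permutation), solve by back-substitution:
  V =
[[1, 1, 0],
 [0, 1, 1],
 [1, 0, 0]]
  V a = (2, 3, -1)
Solving gives a = (-1, 3, 0).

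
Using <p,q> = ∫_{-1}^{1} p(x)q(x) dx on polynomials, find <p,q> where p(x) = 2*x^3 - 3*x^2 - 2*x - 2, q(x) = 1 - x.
<p,q> = -82/15

Expand the product: p(x)·q(x) = -2*x^4 + 5*x^3 - x^2 - 2.
∫_{-1}^{1} of each monomial x^k gives [2/(k+1) if k even, 0 if k odd]. Integrating term-by-term (or equivalently evaluating the antiderivative F(x) = -2*x^5/5 + 5*x^4/4 - x^3/3 - 2*x at the endpoints):
  F(1) − F(−1) = -89/60 − (239/60) = -82/15.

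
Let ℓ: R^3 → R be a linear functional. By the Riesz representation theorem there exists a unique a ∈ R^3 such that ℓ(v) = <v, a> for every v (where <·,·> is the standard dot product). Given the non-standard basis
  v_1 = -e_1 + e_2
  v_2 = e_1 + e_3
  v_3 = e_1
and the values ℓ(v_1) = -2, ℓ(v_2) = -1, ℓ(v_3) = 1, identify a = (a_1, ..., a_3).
a = (1, -1, -2)

Write a = (a_1, ..., a_3) in the standard basis. For each basis vector v_i, ℓ(v_i) = <v_i, a> is a linear equation in the a_j's. Collect the n equations into a matrix system V a = ℓ, where row i of V is v_i (expressed in the standard basis). Since V is invertible (lower-triangular with 1s on the diagonal, up to permutation), solve by back-substitution:
  V =
[[-1, 1, 0],
 [1, 0, 1],
 [1, 0, 0]]
  V a = (-2, -1, 1)
Solving gives a = (1, -1, -2).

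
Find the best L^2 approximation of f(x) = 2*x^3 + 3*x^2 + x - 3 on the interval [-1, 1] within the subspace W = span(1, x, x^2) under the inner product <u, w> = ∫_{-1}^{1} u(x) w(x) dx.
g(x) = 3*x^2 + 11*x/5 - 3

The best approximation g ∈ W is the orthogonal projection of f onto W. Writing g = a_0 + a_1 x + a_2 x^2, the coefficients solve the normal equations G · a = b where
  G_{ij} = <φ_i, φ_j> and b_i = <f, φ_i>, with φ_0 = 1, φ_1 = x, φ_2 = x^2.
G =
  [2, 0, 2/3]
  [0, 2/3, 0]
  [2/3, 0, 2/5],
b = (-4, 22/15, -4/5).
Solving gives a_0 = -3, a_1 = 11/5, a_2 = 3, so
  g(x) = 3*x^2 + 11*x/5 - 3.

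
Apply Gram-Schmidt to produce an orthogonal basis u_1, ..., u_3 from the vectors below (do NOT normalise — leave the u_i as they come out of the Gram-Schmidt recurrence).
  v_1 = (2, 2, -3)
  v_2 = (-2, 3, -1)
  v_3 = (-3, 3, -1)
Orthogonal basis:
  u_1 = (2, 2, -3)
  u_2 = (-44/17, 41/17, -2/17)
  u_3 = (-49/213, -56/213, -70/213)

Apply the Gram-Schmidt recurrence
  u_1 = v_1
  u_i = v_i − Σ_{j<i} ((v_i · u_j) / (u_j · u_j)) · u_j.

Step by step this gives:
  u_1 = (2, 2, -3)
  u_2 = (-44/17, 41/17, -2/17)
  u_3 = (-49/213, -56/213, -70/213)

Orthogonality check:
  u_2 · u_1 = 0 (should be 0)
  u_3 · u_1 = 0 (should be 0)
  u_3 · u_2 = 0 (should be 0)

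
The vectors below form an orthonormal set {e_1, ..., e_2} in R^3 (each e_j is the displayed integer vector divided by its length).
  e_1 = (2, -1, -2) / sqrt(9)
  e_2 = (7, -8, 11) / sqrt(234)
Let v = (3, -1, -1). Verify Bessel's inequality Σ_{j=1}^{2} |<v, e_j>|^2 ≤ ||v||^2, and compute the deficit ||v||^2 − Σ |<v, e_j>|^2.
Σ |<v, e_j>|^2 = 135/13; ||v||^2 = 11; deficit = 8/13

Write each e_j = u_j / sqrt(<u_j, u_j>) where u_j is the displayed integer vector. Then <v, e_j> = <v, u_j> / sqrt(<u_j, u_j>), so |<v, e_j>|^2 = <v, u_j>^2 / <u_j, u_j>.
Coefficients: <v, e_1> = 9/sqrt(9), <v, e_2> = 18/sqrt(234).
Square and sum: Σ |<v, e_j>|^2 = 135/13.
Compute ||v||^2 = v·v = 11.
Deficit = 11 − 135/13 = 8/13 ≥ 0, confirming Bessel's inequality. (The deficit equals ||v − Σ <v,e_j> e_j||^2, the squared distance from v to span{e_j}.)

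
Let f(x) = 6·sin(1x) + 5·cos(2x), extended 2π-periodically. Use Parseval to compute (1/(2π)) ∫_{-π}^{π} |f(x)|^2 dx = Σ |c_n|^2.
Σ |c_n|^2 = 61/2

Expand |f|^2 and use orthogonality of {sin(nx), cos(mx)} on [-π, π]:
  ∫_{-π}^{π} sin(nx)^2 dx = π, ∫ cos(mx)^2 dx = π, and cross terms integrate to 0.
So ∫_{-π}^{π} f(x)^2 dx = 6^2 · π + 5^2 · π = (36 + 25)π.
Divide by 2π: (36 + 25)/2 = 61/2.
By Parseval, this equals Σ |c_n|^2.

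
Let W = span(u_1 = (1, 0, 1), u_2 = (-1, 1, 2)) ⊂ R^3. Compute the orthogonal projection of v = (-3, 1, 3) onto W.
proj_W(v) = (-30/11, 20/11, 30/11)

Set up U = [u_1 | ... | u_2] ∈ R^(3×2). The projector onto W = col(U) is P = U (U^T U)^(-1) U^T.
Compute U^T U =
  [2, 1]
  [1, 6],
and U^T v = (0, 10).
Solve U^T U · c = U^T v for the coefficients: c = (-10/11, 20/11). The projection is proj_W(v) = U c.
Check: (v - proj_W(v)) · u_1 = 0  (should be 0).
Check: (v - proj_W(v)) · u_2 = 0  (should be 0).
Result: proj_W(v) = (-30/11, 20/11, 30/11).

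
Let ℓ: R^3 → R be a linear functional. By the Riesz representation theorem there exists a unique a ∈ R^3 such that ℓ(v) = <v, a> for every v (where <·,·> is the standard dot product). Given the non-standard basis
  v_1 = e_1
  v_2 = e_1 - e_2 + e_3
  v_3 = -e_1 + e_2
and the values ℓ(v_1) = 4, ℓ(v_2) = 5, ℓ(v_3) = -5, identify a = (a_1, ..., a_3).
a = (4, -1, 0)

Write a = (a_1, ..., a_3) in the standard basis. For each basis vector v_i, ℓ(v_i) = <v_i, a> is a linear equation in the a_j's. Collect the n equations into a matrix system V a = ℓ, where row i of V is v_i (expressed in the standard basis). Since V is invertible (lower-triangular with 1s on the diagonal, up to permutation), solve by back-substitution:
  V =
[[1, 0, 0],
 [1, -1, 1],
 [-1, 1, 0]]
  V a = (4, 5, -5)
Solving gives a = (4, -1, 0).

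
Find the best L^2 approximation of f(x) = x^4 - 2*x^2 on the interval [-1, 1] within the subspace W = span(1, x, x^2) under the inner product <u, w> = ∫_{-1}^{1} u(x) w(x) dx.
g(x) = -8*x^2/7 - 3/35

The best approximation g ∈ W is the orthogonal projection of f onto W. Writing g = a_0 + a_1 x + a_2 x^2, the coefficients solve the normal equations G · a = b where
  G_{ij} = <φ_i, φ_j> and b_i = <f, φ_i>, with φ_0 = 1, φ_1 = x, φ_2 = x^2.
G =
  [2, 0, 2/3]
  [0, 2/3, 0]
  [2/3, 0, 2/5],
b = (-14/15, 0, -18/35).
Solving gives a_0 = -3/35, a_1 = 0, a_2 = -8/7, so
  g(x) = -8*x^2/7 - 3/35.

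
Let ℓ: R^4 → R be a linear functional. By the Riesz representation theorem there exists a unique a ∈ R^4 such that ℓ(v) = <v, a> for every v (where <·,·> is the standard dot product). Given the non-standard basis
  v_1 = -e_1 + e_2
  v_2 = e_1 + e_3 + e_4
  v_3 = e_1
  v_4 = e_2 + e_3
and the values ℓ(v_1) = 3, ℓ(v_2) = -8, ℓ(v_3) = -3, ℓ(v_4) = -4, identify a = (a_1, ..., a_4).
a = (-3, 0, -4, -1)

Write a = (a_1, ..., a_4) in the standard basis. For each basis vector v_i, ℓ(v_i) = <v_i, a> is a linear equation in the a_j's. Collect the n equations into a matrix system V a = ℓ, where row i of V is v_i (expressed in the standard basis). Since V is invertible (lower-triangular with 1s on the diagonal, up to permutation), solve by back-substitution:
  V =
[[-1, 1, 0, 0],
 [1, 0, 1, 1],
 [1, 0, 0, 0],
 [0, 1, 1, 0]]
  V a = (3, -8, -3, -4)
Solving gives a = (-3, 0, -4, -1).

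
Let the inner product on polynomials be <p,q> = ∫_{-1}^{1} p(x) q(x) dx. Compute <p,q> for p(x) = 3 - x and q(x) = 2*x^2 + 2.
<p,q> = 16

Expand the product: p(x)·q(x) = -2*x^3 + 6*x^2 - 2*x + 6.
∫_{-1}^{1} of each monomial x^k gives [2/(k+1) if k even, 0 if k odd]. Integrating term-by-term (or equivalently evaluating the antiderivative F(x) = -x^4/2 + 2*x^3 - x^2 + 6*x at the endpoints):
  F(1) − F(−1) = 13/2 − (-19/2) = 16.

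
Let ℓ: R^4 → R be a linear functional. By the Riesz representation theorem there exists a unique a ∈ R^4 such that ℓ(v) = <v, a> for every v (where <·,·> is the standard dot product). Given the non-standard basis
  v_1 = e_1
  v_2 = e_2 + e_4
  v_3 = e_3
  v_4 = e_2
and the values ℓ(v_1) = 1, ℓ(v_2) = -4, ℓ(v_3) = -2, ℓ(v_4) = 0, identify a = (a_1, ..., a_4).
a = (1, 0, -2, -4)

Write a = (a_1, ..., a_4) in the standard basis. For each basis vector v_i, ℓ(v_i) = <v_i, a> is a linear equation in the a_j's. Collect the n equations into a matrix system V a = ℓ, where row i of V is v_i (expressed in the standard basis). Since V is invertible (lower-triangular with 1s on the diagonal, up to permutation), solve by back-substitution:
  V =
[[1, 0, 0, 0],
 [0, 1, 0, 1],
 [0, 0, 1, 0],
 [0, 1, 0, 0]]
  V a = (1, -4, -2, 0)
Solving gives a = (1, 0, -2, -4).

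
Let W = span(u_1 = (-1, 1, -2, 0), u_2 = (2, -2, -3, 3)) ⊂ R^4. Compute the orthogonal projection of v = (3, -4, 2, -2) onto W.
proj_W(v) = (179/76, -179/76, 239/76, 51/76)

Set up U = [u_1 | ... | u_2] ∈ R^(4×2). The projector onto W = col(U) is P = U (U^T U)^(-1) U^T.
Compute U^T U =
  [6, 2]
  [2, 26],
and U^T v = (-11, 2).
Solve U^T U · c = U^T v for the coefficients: c = (-145/76, 17/76). The projection is proj_W(v) = U c.
Check: (v - proj_W(v)) · u_1 = 0  (should be 0).
Check: (v - proj_W(v)) · u_2 = 0  (should be 0).
Result: proj_W(v) = (179/76, -179/76, 239/76, 51/76).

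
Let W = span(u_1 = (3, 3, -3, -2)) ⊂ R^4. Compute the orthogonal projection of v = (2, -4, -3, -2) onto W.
proj_W(v) = (21/31, 21/31, -21/31, -14/31)

Set up U = [u_1 | ... | u_1] ∈ R^(4×1). The projector onto W = col(U) is P = U (U^T U)^(-1) U^T.
Compute U^T U =
  [31],
and U^T v = (7).
Solve U^T U · c = U^T v for the coefficients: c = (7/31). The projection is proj_W(v) = U c.
Check: (v - proj_W(v)) · u_1 = 0  (should be 0).
Result: proj_W(v) = (21/31, 21/31, -21/31, -14/31).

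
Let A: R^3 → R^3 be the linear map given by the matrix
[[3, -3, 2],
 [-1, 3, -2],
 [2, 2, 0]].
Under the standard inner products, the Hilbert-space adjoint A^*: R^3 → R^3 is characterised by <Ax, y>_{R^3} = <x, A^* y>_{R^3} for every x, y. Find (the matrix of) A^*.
A^* = A^T =
[[3, -1, 2],
 [-3, 3, 2],
 [2, -2, 0]]

For real matrices with standard dot products, the defining identity <Ax, y> = <x, A^* y> gives (Ax)^T y = x^T (A^*) y, i.e. x^T A^T y = x^T (A^*) y. Since this holds for all x, y, we must have A^* = A^T. Therefore
A^* =
[[3, -1, 2],
 [-3, 3, 2],
 [2, -2, 0]].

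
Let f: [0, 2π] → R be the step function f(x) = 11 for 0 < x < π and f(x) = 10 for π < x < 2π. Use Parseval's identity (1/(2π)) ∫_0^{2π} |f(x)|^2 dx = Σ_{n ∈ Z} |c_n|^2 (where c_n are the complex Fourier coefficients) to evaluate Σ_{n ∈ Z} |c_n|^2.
Σ |c_n|^2 = 221/2

Parseval equates the L^2 energy of f (normalised by 1/(2π)) with the ℓ^2 sum of its Fourier coefficients: (1/(2π)) ∫_0^{2π} |f|^2 = Σ |c_n|^2.
Compute the left side: (1/(2π)) [∫_0^π 11^2 dx + ∫_π^{2π} 10^2 dx] = (1/(2π)) · (121π + 100π) = (121 + 100)/2 = 221/2.
So Σ_{n ∈ Z} |c_n|^2 = 221/2.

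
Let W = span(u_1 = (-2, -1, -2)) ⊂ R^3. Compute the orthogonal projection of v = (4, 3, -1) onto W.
proj_W(v) = (2, 1, 2)

Set up U = [u_1 | ... | u_1] ∈ R^(3×1). The projector onto W = col(U) is P = U (U^T U)^(-1) U^T.
Compute U^T U =
  [9],
and U^T v = (-9).
Solve U^T U · c = U^T v for the coefficients: c = (-1). The projection is proj_W(v) = U c.
Check: (v - proj_W(v)) · u_1 = 0  (should be 0).
Result: proj_W(v) = (2, 1, 2).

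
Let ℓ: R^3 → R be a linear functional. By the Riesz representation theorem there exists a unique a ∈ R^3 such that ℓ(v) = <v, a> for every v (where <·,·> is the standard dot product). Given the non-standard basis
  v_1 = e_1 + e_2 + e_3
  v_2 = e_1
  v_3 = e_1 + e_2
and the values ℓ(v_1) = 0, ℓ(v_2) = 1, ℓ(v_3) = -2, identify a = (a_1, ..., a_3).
a = (1, -3, 2)

Write a = (a_1, ..., a_3) in the standard basis. For each basis vector v_i, ℓ(v_i) = <v_i, a> is a linear equation in the a_j's. Collect the n equations into a matrix system V a = ℓ, where row i of V is v_i (expressed in the standard basis). Since V is invertible (lower-triangular with 1s on the diagonal, up to permutation), solve by back-substitution:
  V =
[[1, 1, 1],
 [1, 0, 0],
 [1, 1, 0]]
  V a = (0, 1, -2)
Solving gives a = (1, -3, 2).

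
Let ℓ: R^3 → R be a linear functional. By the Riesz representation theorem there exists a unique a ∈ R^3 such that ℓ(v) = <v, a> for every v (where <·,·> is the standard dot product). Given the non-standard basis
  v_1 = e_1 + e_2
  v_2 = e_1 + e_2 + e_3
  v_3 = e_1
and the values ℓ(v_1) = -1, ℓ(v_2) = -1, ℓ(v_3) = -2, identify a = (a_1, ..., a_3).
a = (-2, 1, 0)

Write a = (a_1, ..., a_3) in the standard basis. For each basis vector v_i, ℓ(v_i) = <v_i, a> is a linear equation in the a_j's. Collect the n equations into a matrix system V a = ℓ, where row i of V is v_i (expressed in the standard basis). Since V is invertible (lower-triangular with 1s on the diagonal, up to permutation), solve by back-substitution:
  V =
[[1, 1, 0],
 [1, 1, 1],
 [1, 0, 0]]
  V a = (-1, -1, -2)
Solving gives a = (-2, 1, 0).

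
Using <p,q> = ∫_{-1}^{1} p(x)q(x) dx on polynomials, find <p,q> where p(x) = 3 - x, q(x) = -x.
<p,q> = 2/3

Expand the product: p(x)·q(x) = x^2 - 3*x.
∫_{-1}^{1} of each monomial x^k gives [2/(k+1) if k even, 0 if k odd]. Integrating term-by-term (or equivalently evaluating the antiderivative F(x) = x^3/3 - 3*x^2/2 at the endpoints):
  F(1) − F(−1) = -7/6 − (-11/6) = 2/3.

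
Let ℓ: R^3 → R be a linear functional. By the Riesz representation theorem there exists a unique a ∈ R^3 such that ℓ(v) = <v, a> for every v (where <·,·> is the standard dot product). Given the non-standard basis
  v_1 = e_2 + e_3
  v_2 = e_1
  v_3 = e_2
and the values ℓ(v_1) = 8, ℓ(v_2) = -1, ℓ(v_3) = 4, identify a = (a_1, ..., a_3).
a = (-1, 4, 4)

Write a = (a_1, ..., a_3) in the standard basis. For each basis vector v_i, ℓ(v_i) = <v_i, a> is a linear equation in the a_j's. Collect the n equations into a matrix system V a = ℓ, where row i of V is v_i (expressed in the standard basis). Since V is invertible (lower-triangular with 1s on the diagonal, up to permutation), solve by back-substitution:
  V =
[[0, 1, 1],
 [1, 0, 0],
 [0, 1, 0]]
  V a = (8, -1, 4)
Solving gives a = (-1, 4, 4).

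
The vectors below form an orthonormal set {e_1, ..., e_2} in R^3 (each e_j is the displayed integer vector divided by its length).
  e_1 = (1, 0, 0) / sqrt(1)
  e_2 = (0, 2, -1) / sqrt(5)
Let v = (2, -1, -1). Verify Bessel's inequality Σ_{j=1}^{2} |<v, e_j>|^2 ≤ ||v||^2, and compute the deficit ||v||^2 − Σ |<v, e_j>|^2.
Σ |<v, e_j>|^2 = 21/5; ||v||^2 = 6; deficit = 9/5

Write each e_j = u_j / sqrt(<u_j, u_j>) where u_j is the displayed integer vector. Then <v, e_j> = <v, u_j> / sqrt(<u_j, u_j>), so |<v, e_j>|^2 = <v, u_j>^2 / <u_j, u_j>.
Coefficients: <v, e_1> = 2/sqrt(1), <v, e_2> = -1/sqrt(5).
Square and sum: Σ |<v, e_j>|^2 = 21/5.
Compute ||v||^2 = v·v = 6.
Deficit = 6 − 21/5 = 9/5 ≥ 0, confirming Bessel's inequality. (The deficit equals ||v − Σ <v,e_j> e_j||^2, the squared distance from v to span{e_j}.)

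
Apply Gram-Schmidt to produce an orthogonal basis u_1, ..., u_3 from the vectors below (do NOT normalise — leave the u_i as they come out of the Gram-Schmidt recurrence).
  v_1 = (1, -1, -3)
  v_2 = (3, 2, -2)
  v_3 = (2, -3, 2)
Orthogonal basis:
  u_1 = (1, -1, -3)
  u_2 = (26/11, 29/11, -1/11)
  u_3 = (188/69, -329/138, 235/138)

Apply the Gram-Schmidt recurrence
  u_1 = v_1
  u_i = v_i − Σ_{j<i} ((v_i · u_j) / (u_j · u_j)) · u_j.

Step by step this gives:
  u_1 = (1, -1, -3)
  u_2 = (26/11, 29/11, -1/11)
  u_3 = (188/69, -329/138, 235/138)

Orthogonality check:
  u_2 · u_1 = 0 (should be 0)
  u_3 · u_1 = 0 (should be 0)
  u_3 · u_2 = 0 (should be 0)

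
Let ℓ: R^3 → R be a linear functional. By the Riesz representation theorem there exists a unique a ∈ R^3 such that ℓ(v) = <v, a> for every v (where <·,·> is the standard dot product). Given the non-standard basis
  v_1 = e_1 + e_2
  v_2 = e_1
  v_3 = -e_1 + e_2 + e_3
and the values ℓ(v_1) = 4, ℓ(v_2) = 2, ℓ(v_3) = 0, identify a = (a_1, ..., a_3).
a = (2, 2, 0)

Write a = (a_1, ..., a_3) in the standard basis. For each basis vector v_i, ℓ(v_i) = <v_i, a> is a linear equation in the a_j's. Collect the n equations into a matrix system V a = ℓ, where row i of V is v_i (expressed in the standard basis). Since V is invertible (lower-triangular with 1s on the diagonal, up to permutation), solve by back-substitution:
  V =
[[1, 1, 0],
 [1, 0, 0],
 [-1, 1, 1]]
  V a = (4, 2, 0)
Solving gives a = (2, 2, 0).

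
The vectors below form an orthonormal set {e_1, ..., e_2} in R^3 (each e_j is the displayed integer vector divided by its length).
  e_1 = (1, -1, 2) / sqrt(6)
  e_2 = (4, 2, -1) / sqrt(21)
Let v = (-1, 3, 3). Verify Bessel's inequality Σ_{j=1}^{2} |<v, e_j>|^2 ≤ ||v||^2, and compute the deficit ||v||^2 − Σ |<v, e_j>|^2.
Σ |<v, e_j>|^2 = 5/7; ||v||^2 = 19; deficit = 128/7

Write each e_j = u_j / sqrt(<u_j, u_j>) where u_j is the displayed integer vector. Then <v, e_j> = <v, u_j> / sqrt(<u_j, u_j>), so |<v, e_j>|^2 = <v, u_j>^2 / <u_j, u_j>.
Coefficients: <v, e_1> = 2/sqrt(6), <v, e_2> = -1/sqrt(21).
Square and sum: Σ |<v, e_j>|^2 = 5/7.
Compute ||v||^2 = v·v = 19.
Deficit = 19 − 5/7 = 128/7 ≥ 0, confirming Bessel's inequality. (The deficit equals ||v − Σ <v,e_j> e_j||^2, the squared distance from v to span{e_j}.)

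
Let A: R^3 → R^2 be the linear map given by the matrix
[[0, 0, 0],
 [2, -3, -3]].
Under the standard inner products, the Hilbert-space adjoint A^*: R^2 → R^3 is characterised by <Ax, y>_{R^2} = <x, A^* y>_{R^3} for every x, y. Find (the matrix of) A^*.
A^* = A^T =
[[0, 2],
 [0, -3],
 [0, -3]]

For real matrices with standard dot products, the defining identity <Ax, y> = <x, A^* y> gives (Ax)^T y = x^T (A^*) y, i.e. x^T A^T y = x^T (A^*) y. Since this holds for all x, y, we must have A^* = A^T. Therefore
A^* =
[[0, 2],
 [0, -3],
 [0, -3]].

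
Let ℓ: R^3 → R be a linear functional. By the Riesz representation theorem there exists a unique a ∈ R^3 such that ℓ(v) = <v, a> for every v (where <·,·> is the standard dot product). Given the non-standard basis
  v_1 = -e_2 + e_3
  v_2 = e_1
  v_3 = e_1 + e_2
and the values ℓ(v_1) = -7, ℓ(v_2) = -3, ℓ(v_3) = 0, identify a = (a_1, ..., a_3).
a = (-3, 3, -4)

Write a = (a_1, ..., a_3) in the standard basis. For each basis vector v_i, ℓ(v_i) = <v_i, a> is a linear equation in the a_j's. Collect the n equations into a matrix system V a = ℓ, where row i of V is v_i (expressed in the standard basis). Since V is invertible (lower-triangular with 1s on the diagonal, up to permutation), solve by back-substitution:
  V =
[[0, -1, 1],
 [1, 0, 0],
 [1, 1, 0]]
  V a = (-7, -3, 0)
Solving gives a = (-3, 3, -4).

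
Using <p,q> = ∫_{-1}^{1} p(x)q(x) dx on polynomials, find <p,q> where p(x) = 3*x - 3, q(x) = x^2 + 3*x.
<p,q> = 4

Expand the product: p(x)·q(x) = 3*x^3 + 6*x^2 - 9*x.
∫_{-1}^{1} of each monomial x^k gives [2/(k+1) if k even, 0 if k odd]. Integrating term-by-term (or equivalently evaluating the antiderivative F(x) = 3*x^4/4 + 2*x^3 - 9*x^2/2 at the endpoints):
  F(1) − F(−1) = -7/4 − (-23/4) = 4.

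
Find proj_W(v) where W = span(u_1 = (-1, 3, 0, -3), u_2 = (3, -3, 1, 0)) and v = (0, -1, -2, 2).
proj_W(v) = (-108/217, -30/31, -89/217, 477/217)

Set up U = [u_1 | ... | u_2] ∈ R^(4×2). The projector onto W = col(U) is P = U (U^T U)^(-1) U^T.
Compute U^T U =
  [19, -12]
  [-12, 19],
and U^T v = (-9, 1).
Solve U^T U · c = U^T v for the coefficients: c = (-159/217, -89/217). The projection is proj_W(v) = U c.
Check: (v - proj_W(v)) · u_1 = 0  (should be 0).
Check: (v - proj_W(v)) · u_2 = 0  (should be 0).
Result: proj_W(v) = (-108/217, -30/31, -89/217, 477/217).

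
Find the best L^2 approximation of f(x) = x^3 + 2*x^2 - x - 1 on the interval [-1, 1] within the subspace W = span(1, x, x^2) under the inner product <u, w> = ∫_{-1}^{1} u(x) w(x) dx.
g(x) = 2*x^2 - 2*x/5 - 1

The best approximation g ∈ W is the orthogonal projection of f onto W. Writing g = a_0 + a_1 x + a_2 x^2, the coefficients solve the normal equations G · a = b where
  G_{ij} = <φ_i, φ_j> and b_i = <f, φ_i>, with φ_0 = 1, φ_1 = x, φ_2 = x^2.
G =
  [2, 0, 2/3]
  [0, 2/3, 0]
  [2/3, 0, 2/5],
b = (-2/3, -4/15, 2/15).
Solving gives a_0 = -1, a_1 = -2/5, a_2 = 2, so
  g(x) = 2*x^2 - 2*x/5 - 1.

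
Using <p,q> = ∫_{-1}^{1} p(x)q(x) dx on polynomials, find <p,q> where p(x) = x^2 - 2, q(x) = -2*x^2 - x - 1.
<p,q> = 26/5

Expand the product: p(x)·q(x) = -2*x^4 - x^3 + 3*x^2 + 2*x + 2.
∫_{-1}^{1} of each monomial x^k gives [2/(k+1) if k even, 0 if k odd]. Integrating term-by-term (or equivalently evaluating the antiderivative F(x) = -2*x^5/5 - x^4/4 + x^3 + x^2 + 2*x at the endpoints):
  F(1) − F(−1) = 67/20 − (-37/20) = 26/5.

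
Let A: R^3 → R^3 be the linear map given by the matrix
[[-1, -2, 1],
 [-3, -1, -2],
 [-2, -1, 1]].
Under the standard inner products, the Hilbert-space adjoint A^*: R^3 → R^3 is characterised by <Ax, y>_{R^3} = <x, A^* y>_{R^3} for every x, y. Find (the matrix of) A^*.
A^* = A^T =
[[-1, -3, -2],
 [-2, -1, -1],
 [1, -2, 1]]

For real matrices with standard dot products, the defining identity <Ax, y> = <x, A^* y> gives (Ax)^T y = x^T (A^*) y, i.e. x^T A^T y = x^T (A^*) y. Since this holds for all x, y, we must have A^* = A^T. Therefore
A^* =
[[-1, -3, -2],
 [-2, -1, -1],
 [1, -2, 1]].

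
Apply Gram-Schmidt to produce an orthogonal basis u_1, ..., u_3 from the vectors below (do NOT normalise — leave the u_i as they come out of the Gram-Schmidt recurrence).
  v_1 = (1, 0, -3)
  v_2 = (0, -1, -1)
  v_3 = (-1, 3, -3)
Orthogonal basis:
  u_1 = (1, 0, -3)
  u_2 = (-3/10, -1, -1/10)
  u_3 = (-27/11, 9/11, -9/11)

Apply the Gram-Schmidt recurrence
  u_1 = v_1
  u_i = v_i − Σ_{j<i} ((v_i · u_j) / (u_j · u_j)) · u_j.

Step by step this gives:
  u_1 = (1, 0, -3)
  u_2 = (-3/10, -1, -1/10)
  u_3 = (-27/11, 9/11, -9/11)

Orthogonality check:
  u_2 · u_1 = 0 (should be 0)
  u_3 · u_1 = 0 (should be 0)
  u_3 · u_2 = 0 (should be 0)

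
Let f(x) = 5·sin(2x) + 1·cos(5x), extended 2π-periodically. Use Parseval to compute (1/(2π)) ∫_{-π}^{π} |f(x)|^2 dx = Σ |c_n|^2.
Σ |c_n|^2 = 13

Expand |f|^2 and use orthogonality of {sin(nx), cos(mx)} on [-π, π]:
  ∫_{-π}^{π} sin(nx)^2 dx = π, ∫ cos(mx)^2 dx = π, and cross terms integrate to 0.
So ∫_{-π}^{π} f(x)^2 dx = 5^2 · π + 1^2 · π = (25 + 1)π.
Divide by 2π: (25 + 1)/2 = 13.
By Parseval, this equals Σ |c_n|^2.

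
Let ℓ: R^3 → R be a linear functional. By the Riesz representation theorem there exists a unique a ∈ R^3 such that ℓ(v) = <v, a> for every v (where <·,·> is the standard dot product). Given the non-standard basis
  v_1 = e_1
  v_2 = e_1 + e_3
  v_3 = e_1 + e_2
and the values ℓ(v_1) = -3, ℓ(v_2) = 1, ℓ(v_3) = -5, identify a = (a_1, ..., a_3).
a = (-3, -2, 4)

Write a = (a_1, ..., a_3) in the standard basis. For each basis vector v_i, ℓ(v_i) = <v_i, a> is a linear equation in the a_j's. Collect the n equations into a matrix system V a = ℓ, where row i of V is v_i (expressed in the standard basis). Since V is invertible (lower-triangular with 1s on the diagonal, up to permutation), solve by back-substitution:
  V =
[[1, 0, 0],
 [1, 0, 1],
 [1, 1, 0]]
  V a = (-3, 1, -5)
Solving gives a = (-3, -2, 4).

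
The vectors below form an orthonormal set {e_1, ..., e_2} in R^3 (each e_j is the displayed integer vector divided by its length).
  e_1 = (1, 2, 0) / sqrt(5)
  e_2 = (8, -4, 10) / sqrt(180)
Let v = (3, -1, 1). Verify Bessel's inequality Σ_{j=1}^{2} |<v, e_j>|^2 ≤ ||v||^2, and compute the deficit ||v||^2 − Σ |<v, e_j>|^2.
Σ |<v, e_j>|^2 = 74/9; ||v||^2 = 11; deficit = 25/9

Write each e_j = u_j / sqrt(<u_j, u_j>) where u_j is the displayed integer vector. Then <v, e_j> = <v, u_j> / sqrt(<u_j, u_j>), so |<v, e_j>|^2 = <v, u_j>^2 / <u_j, u_j>.
Coefficients: <v, e_1> = 1/sqrt(5), <v, e_2> = 38/sqrt(180).
Square and sum: Σ |<v, e_j>|^2 = 74/9.
Compute ||v||^2 = v·v = 11.
Deficit = 11 − 74/9 = 25/9 ≥ 0, confirming Bessel's inequality. (The deficit equals ||v − Σ <v,e_j> e_j||^2, the squared distance from v to span{e_j}.)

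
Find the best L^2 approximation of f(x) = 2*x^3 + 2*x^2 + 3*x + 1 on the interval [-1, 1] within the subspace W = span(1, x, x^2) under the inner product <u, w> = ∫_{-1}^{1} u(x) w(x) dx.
g(x) = 2*x^2 + 21*x/5 + 1

The best approximation g ∈ W is the orthogonal projection of f onto W. Writing g = a_0 + a_1 x + a_2 x^2, the coefficients solve the normal equations G · a = b where
  G_{ij} = <φ_i, φ_j> and b_i = <f, φ_i>, with φ_0 = 1, φ_1 = x, φ_2 = x^2.
G =
  [2, 0, 2/3]
  [0, 2/3, 0]
  [2/3, 0, 2/5],
b = (10/3, 14/5, 22/15).
Solving gives a_0 = 1, a_1 = 21/5, a_2 = 2, so
  g(x) = 2*x^2 + 21*x/5 + 1.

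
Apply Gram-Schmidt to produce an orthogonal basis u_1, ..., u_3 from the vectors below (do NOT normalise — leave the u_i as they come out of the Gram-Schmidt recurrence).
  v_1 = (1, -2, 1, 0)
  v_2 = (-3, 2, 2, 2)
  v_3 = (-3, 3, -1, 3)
Orthogonal basis:
  u_1 = (1, -2, 1, 0)
  u_2 = (-13/6, 1/3, 17/6, 2)
  u_3 = (4/101, -55/101, -114/101, 175/101)

Apply the Gram-Schmidt recurrence
  u_1 = v_1
  u_i = v_i − Σ_{j<i} ((v_i · u_j) / (u_j · u_j)) · u_j.

Step by step this gives:
  u_1 = (1, -2, 1, 0)
  u_2 = (-13/6, 1/3, 17/6, 2)
  u_3 = (4/101, -55/101, -114/101, 175/101)

Orthogonality check:
  u_2 · u_1 = 0 (should be 0)
  u_3 · u_1 = 0 (should be 0)
  u_3 · u_2 = 0 (should be 0)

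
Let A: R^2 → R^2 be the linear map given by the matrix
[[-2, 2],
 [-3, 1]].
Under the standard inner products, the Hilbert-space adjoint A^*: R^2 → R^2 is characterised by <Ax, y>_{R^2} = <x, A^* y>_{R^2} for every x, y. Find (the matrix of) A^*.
A^* = A^T =
[[-2, -3],
 [2, 1]]

For real matrices with standard dot products, the defining identity <Ax, y> = <x, A^* y> gives (Ax)^T y = x^T (A^*) y, i.e. x^T A^T y = x^T (A^*) y. Since this holds for all x, y, we must have A^* = A^T. Therefore
A^* =
[[-2, -3],
 [2, 1]].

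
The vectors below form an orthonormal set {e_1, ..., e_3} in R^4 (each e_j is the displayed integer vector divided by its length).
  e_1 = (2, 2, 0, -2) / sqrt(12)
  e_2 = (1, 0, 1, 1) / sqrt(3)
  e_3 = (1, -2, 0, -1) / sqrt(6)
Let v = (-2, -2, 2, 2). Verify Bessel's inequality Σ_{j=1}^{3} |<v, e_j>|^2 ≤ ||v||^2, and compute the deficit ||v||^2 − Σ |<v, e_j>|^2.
Σ |<v, e_j>|^2 = 40/3; ||v||^2 = 16; deficit = 8/3

Write each e_j = u_j / sqrt(<u_j, u_j>) where u_j is the displayed integer vector. Then <v, e_j> = <v, u_j> / sqrt(<u_j, u_j>), so |<v, e_j>|^2 = <v, u_j>^2 / <u_j, u_j>.
Coefficients: <v, e_1> = -12/sqrt(12), <v, e_2> = 2/sqrt(3), <v, e_3> = 0/sqrt(6).
Square and sum: Σ |<v, e_j>|^2 = 40/3.
Compute ||v||^2 = v·v = 16.
Deficit = 16 − 40/3 = 8/3 ≥ 0, confirming Bessel's inequality. (The deficit equals ||v − Σ <v,e_j> e_j||^2, the squared distance from v to span{e_j}.)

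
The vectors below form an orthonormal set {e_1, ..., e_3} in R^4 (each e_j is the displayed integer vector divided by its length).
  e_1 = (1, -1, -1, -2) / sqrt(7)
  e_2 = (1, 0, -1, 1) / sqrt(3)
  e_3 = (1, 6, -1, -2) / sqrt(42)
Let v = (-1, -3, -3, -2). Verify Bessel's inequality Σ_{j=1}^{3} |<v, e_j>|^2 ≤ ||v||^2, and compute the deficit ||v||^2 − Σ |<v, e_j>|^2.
Σ |<v, e_j>|^2 = 15; ||v||^2 = 23; deficit = 8

Write each e_j = u_j / sqrt(<u_j, u_j>) where u_j is the displayed integer vector. Then <v, e_j> = <v, u_j> / sqrt(<u_j, u_j>), so |<v, e_j>|^2 = <v, u_j>^2 / <u_j, u_j>.
Coefficients: <v, e_1> = 9/sqrt(7), <v, e_2> = 0/sqrt(3), <v, e_3> = -12/sqrt(42).
Square and sum: Σ |<v, e_j>|^2 = 15.
Compute ||v||^2 = v·v = 23.
Deficit = 23 − 15 = 8 ≥ 0, confirming Bessel's inequality. (The deficit equals ||v − Σ <v,e_j> e_j||^2, the squared distance from v to span{e_j}.)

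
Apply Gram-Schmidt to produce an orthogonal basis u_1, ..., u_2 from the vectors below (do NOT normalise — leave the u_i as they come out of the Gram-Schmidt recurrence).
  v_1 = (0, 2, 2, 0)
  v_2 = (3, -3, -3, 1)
Orthogonal basis:
  u_1 = (0, 2, 2, 0)
  u_2 = (3, 0, 0, 1)

Apply the Gram-Schmidt recurrence
  u_1 = v_1
  u_i = v_i − Σ_{j<i} ((v_i · u_j) / (u_j · u_j)) · u_j.

Step by step this gives:
  u_1 = (0, 2, 2, 0)
  u_2 = (3, 0, 0, 1)

Orthogonality check:
  u_2 · u_1 = 0 (should be 0)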